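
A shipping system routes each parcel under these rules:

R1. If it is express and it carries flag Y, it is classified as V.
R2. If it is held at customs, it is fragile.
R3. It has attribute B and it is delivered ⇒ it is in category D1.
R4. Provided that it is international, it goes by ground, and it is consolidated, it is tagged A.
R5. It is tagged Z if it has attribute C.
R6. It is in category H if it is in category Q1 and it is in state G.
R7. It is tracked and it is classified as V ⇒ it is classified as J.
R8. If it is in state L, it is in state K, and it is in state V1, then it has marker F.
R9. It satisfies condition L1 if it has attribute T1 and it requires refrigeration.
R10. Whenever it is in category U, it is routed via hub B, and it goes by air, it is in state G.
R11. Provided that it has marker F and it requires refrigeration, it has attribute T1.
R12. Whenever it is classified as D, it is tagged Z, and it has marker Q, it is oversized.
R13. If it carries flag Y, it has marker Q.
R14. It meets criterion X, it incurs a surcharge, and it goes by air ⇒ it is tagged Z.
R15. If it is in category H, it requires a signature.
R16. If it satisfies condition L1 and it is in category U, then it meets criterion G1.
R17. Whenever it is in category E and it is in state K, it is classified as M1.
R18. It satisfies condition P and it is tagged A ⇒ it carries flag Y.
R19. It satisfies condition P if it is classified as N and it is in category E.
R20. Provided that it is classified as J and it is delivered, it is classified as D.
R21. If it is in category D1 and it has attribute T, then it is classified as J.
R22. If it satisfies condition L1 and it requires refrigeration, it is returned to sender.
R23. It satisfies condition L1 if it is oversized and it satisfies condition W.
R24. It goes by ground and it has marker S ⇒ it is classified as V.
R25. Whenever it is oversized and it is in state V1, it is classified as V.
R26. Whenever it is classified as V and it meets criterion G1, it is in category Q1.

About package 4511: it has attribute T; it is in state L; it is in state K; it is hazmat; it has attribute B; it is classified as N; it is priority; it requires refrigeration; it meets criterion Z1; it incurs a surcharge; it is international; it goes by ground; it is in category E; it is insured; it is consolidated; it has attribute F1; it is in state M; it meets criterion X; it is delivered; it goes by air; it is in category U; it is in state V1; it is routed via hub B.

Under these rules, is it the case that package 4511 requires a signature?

Yes

By R3 (it has attribute B, it is delivered): it is in category D1.
By R4 (it is international, it goes by ground, it is consolidated): it is tagged A.
By R8 (it is in state L, it is in state K, it is in state V1): it has marker F.
By R10 (it is in category U, it is routed via hub B, it goes by air): it is in state G.
By R11 (it has marker F, it requires refrigeration): it has attribute T1.
By R14 (it meets criterion X, it incurs a surcharge, it goes by air): it is tagged Z.
By R19 (it is classified as N, it is in category E): it satisfies condition P.
By R21 (it is in category D1, it has attribute T): it is classified as J.
By R9 (it has attribute T1, it requires refrigeration): it satisfies condition L1.
By R16 (it satisfies condition L1, it is in category U): it meets criterion G1.
By R18 (it satisfies condition P, it is tagged A): it carries flag Y.
By R20 (it is classified as J, it is delivered): it is classified as D.
By R13 (it carries flag Y): it has marker Q.
By R12 (it is classified as D, it is tagged Z, it has marker Q): it is oversized.
By R25 (it is oversized, it is in state V1): it is classified as V.
By R26 (it is classified as V, it meets criterion G1): it is in category Q1.
By R6 (it is in category Q1, it is in state G): it is in category H.
By R15 (it is in category H): it requires a signature.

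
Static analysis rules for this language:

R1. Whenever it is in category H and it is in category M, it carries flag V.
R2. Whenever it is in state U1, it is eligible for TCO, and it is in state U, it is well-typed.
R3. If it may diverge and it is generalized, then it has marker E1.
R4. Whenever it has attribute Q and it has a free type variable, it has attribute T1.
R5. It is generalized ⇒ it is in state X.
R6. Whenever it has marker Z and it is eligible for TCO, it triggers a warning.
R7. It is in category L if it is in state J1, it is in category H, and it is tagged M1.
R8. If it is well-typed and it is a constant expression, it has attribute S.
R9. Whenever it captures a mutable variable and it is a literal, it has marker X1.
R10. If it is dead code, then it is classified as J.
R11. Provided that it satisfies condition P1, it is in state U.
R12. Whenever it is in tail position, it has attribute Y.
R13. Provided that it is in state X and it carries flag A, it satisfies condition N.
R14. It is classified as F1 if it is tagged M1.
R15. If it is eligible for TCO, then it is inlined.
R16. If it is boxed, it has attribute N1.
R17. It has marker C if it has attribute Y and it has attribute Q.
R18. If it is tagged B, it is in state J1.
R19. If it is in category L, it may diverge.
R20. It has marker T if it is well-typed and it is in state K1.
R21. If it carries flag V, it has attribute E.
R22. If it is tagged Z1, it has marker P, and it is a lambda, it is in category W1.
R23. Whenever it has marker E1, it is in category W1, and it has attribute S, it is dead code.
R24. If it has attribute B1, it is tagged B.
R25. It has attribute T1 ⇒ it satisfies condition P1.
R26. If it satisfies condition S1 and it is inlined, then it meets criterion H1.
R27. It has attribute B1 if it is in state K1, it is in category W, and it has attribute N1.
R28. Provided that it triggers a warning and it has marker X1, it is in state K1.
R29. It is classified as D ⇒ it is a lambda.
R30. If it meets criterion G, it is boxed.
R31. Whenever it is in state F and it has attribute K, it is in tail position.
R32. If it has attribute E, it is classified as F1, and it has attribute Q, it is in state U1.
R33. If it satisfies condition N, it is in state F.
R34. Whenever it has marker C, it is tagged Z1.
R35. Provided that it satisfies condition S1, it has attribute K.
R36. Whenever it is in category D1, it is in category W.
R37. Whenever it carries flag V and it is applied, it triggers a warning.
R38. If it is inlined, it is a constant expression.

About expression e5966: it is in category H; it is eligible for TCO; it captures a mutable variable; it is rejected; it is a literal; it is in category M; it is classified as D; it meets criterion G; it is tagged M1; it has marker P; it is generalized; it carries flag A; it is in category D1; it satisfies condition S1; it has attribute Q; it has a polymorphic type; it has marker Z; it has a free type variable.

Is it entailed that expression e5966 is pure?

No

Forward chaining from the given facts derives: carries flag V, has attribute T1, is in state X, triggers a warning, has marker X1, satisfies condition N, is classified as F1, is inlined, has attribute E, satisfies condition P1, meets criterion H1, is in state K1, is a lambda, is boxed, is in state U1, is in state F, has attribute K, is in category W, is a constant expression, is in state U, has attribute N1, has attribute B1, is in tail position, is well-typed, has attribute S, has attribute Y, has marker C, has marker T, is tagged B, is tagged Z1, is in state J1, is in category W1, is in category L, may diverge, has marker E1, is dead code, is classified as J.
No rule has "it is pure" as its conclusion, and it is not among the given facts.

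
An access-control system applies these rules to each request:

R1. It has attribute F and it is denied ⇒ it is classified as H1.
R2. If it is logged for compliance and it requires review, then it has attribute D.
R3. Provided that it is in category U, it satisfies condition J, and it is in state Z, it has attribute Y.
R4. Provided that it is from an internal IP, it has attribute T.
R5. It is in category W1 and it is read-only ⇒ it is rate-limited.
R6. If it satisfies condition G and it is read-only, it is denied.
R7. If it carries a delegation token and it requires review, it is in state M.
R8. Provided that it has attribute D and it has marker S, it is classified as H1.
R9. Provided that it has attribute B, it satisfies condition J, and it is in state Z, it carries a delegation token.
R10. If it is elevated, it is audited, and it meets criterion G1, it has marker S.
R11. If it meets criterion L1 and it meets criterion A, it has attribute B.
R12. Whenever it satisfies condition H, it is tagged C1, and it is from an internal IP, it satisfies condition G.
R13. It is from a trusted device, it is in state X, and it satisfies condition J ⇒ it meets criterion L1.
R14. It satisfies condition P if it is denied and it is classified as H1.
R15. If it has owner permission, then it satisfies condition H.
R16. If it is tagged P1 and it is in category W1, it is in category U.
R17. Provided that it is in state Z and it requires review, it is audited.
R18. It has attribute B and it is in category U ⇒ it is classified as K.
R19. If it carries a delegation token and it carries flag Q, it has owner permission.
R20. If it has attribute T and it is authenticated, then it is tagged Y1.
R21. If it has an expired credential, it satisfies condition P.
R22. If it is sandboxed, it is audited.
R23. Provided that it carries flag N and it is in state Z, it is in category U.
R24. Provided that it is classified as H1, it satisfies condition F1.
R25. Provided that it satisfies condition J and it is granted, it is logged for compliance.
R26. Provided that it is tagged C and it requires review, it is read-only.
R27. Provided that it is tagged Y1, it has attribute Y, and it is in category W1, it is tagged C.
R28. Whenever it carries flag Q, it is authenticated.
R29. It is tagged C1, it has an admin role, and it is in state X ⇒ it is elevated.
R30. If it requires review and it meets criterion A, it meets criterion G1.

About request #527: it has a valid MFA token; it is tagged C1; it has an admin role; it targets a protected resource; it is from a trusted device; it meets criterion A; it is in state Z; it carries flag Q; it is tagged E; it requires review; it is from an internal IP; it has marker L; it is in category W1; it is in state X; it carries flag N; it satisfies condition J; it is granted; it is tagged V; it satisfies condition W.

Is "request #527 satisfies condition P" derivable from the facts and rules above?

Yes

By R4 (it is from an internal IP): it has attribute T.
By R13 (it is from a trusted device, it is in state X, it satisfies condition J): it meets criterion L1.
By R17 (it is in state Z, it requires review): it is audited.
By R23 (it carries flag N, it is in state Z): it is in category U.
By R25 (it satisfies condition J, it is granted): it is logged for compliance.
By R28 (it carries flag Q): it is authenticated.
By R29 (it is tagged C1, it has an admin role, it is in state X): it is elevated.
By R30 (it requires review, it meets criterion A): it meets criterion G1.
By R2 (it is logged for compliance, it requires review): it has attribute D.
By R3 (it is in category U, it satisfies condition J, it is in state Z): it has attribute Y.
By R10 (it is elevated, it is audited, it meets criterion G1): it has marker S.
By R11 (it meets criterion L1, it meets criterion A): it has attribute B.
By R20 (it has attribute T, it is authenticated): it is tagged Y1.
By R27 (it is tagged Y1, it has attribute Y, it is in category W1): it is tagged C.
By R8 (it has attribute D, it has marker S): it is classified as H1.
By R9 (it has attribute B, it satisfies condition J, it is in state Z): it carries a delegation token.
By R19 (it carries a delegation token, it carries flag Q): it has owner permission.
By R26 (it is tagged C, it requires review): it is read-only.
By R15 (it has owner permission): it satisfies condition H.
By R12 (it satisfies condition H, it is tagged C1, it is from an internal IP): it satisfies condition G.
By R6 (it satisfies condition G, it is read-only): it is denied.
By R14 (it is denied, it is classified as H1): it satisfies condition P.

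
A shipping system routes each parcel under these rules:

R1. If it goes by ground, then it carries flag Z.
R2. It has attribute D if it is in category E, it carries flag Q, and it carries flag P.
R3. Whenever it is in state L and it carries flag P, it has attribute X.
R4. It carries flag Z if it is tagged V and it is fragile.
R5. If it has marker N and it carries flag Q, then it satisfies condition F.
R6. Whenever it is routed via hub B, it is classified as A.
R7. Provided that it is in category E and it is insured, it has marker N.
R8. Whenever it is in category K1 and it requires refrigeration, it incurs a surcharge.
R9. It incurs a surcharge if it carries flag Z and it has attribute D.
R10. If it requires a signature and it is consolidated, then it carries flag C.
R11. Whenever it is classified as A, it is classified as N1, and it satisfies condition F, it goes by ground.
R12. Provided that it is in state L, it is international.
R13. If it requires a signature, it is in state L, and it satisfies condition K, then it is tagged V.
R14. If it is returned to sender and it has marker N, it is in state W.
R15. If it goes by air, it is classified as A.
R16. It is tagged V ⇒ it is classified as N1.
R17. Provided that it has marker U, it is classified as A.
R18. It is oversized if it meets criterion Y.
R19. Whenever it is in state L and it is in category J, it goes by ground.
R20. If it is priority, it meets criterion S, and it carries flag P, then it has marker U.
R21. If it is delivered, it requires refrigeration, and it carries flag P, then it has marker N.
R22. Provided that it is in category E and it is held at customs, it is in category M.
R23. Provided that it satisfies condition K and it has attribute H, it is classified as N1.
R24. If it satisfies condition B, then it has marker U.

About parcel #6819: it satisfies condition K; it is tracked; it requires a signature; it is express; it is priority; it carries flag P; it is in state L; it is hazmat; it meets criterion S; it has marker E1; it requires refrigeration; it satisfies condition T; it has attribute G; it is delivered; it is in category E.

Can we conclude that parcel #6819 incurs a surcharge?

Forward chaining from the given facts derives: has attribute X, is international, is tagged V, is classified as N1, has marker U, has marker N, is classified as A.
Rules concluding "it incurs a surcharge": R8 needs "it is in category K1"; R9 needs "it carries flag Z" — none of these are established.

No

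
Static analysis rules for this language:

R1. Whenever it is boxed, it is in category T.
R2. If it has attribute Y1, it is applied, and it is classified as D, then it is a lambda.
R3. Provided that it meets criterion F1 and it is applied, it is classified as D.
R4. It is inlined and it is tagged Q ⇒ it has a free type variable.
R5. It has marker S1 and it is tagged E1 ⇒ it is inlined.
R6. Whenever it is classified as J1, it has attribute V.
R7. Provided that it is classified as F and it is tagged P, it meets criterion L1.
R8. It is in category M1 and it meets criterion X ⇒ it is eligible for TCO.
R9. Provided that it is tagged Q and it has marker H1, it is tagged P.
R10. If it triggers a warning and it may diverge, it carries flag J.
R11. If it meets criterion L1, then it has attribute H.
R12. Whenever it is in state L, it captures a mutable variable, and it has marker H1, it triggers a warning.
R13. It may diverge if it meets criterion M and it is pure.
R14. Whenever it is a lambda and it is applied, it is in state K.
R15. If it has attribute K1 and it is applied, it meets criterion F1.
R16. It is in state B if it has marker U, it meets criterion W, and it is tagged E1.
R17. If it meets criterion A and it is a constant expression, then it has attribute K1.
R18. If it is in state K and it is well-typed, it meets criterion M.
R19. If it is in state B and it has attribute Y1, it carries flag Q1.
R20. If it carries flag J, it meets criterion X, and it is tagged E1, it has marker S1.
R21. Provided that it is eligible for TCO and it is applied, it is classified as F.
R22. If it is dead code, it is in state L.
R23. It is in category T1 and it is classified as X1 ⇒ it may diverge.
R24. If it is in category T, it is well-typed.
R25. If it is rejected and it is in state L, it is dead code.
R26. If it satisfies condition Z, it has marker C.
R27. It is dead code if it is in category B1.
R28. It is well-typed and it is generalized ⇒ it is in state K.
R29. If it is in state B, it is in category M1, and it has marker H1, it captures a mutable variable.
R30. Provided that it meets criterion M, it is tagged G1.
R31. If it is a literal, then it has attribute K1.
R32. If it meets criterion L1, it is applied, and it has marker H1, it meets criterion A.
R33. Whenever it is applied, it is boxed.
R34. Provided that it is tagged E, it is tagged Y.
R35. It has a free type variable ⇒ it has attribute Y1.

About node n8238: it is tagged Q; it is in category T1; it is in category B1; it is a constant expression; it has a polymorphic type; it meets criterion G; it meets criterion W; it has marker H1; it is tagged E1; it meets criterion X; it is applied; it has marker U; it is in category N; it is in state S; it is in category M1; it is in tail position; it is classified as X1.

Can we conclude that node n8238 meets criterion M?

Yes

By R8 (it is in category M1, it meets criterion X): it is eligible for TCO.
By R9 (it is tagged Q, it has marker H1): it is tagged P.
By R16 (it has marker U, it meets criterion W, it is tagged E1): it is in state B.
By R21 (it is eligible for TCO, it is applied): it is classified as F.
By R23 (it is in category T1, it is classified as X1): it may diverge.
By R27 (it is in category B1): it is dead code.
By R29 (it is in state B, it is in category M1, it has marker H1): it captures a mutable variable.
By R33 (it is applied): it is boxed.
By R1 (it is boxed): it is in category T.
By R7 (it is classified as F, it is tagged P): it meets criterion L1.
By R22 (it is dead code): it is in state L.
By R24 (it is in category T): it is well-typed.
By R32 (it meets criterion L1, it is applied, it has marker H1): it meets criterion A.
By R12 (it is in state L, it captures a mutable variable, it has marker H1): it triggers a warning.
By R17 (it meets criterion A, it is a constant expression): it has attribute K1.
By R10 (it triggers a warning, it may diverge): it carries flag J.
By R15 (it has attribute K1, it is applied): it meets criterion F1.
By R20 (it carries flag J, it meets criterion X, it is tagged E1): it has marker S1.
By R3 (it meets criterion F1, it is applied): it is classified as D.
By R5 (it has marker S1, it is tagged E1): it is inlined.
By R4 (it is inlined, it is tagged Q): it has a free type variable.
By R35 (it has a free type variable): it has attribute Y1.
By R2 (it has attribute Y1, it is applied, it is classified as D): it is a lambda.
By R14 (it is a lambda, it is applied): it is in state K.
By R18 (it is in state K, it is well-typed): it meets criterion M.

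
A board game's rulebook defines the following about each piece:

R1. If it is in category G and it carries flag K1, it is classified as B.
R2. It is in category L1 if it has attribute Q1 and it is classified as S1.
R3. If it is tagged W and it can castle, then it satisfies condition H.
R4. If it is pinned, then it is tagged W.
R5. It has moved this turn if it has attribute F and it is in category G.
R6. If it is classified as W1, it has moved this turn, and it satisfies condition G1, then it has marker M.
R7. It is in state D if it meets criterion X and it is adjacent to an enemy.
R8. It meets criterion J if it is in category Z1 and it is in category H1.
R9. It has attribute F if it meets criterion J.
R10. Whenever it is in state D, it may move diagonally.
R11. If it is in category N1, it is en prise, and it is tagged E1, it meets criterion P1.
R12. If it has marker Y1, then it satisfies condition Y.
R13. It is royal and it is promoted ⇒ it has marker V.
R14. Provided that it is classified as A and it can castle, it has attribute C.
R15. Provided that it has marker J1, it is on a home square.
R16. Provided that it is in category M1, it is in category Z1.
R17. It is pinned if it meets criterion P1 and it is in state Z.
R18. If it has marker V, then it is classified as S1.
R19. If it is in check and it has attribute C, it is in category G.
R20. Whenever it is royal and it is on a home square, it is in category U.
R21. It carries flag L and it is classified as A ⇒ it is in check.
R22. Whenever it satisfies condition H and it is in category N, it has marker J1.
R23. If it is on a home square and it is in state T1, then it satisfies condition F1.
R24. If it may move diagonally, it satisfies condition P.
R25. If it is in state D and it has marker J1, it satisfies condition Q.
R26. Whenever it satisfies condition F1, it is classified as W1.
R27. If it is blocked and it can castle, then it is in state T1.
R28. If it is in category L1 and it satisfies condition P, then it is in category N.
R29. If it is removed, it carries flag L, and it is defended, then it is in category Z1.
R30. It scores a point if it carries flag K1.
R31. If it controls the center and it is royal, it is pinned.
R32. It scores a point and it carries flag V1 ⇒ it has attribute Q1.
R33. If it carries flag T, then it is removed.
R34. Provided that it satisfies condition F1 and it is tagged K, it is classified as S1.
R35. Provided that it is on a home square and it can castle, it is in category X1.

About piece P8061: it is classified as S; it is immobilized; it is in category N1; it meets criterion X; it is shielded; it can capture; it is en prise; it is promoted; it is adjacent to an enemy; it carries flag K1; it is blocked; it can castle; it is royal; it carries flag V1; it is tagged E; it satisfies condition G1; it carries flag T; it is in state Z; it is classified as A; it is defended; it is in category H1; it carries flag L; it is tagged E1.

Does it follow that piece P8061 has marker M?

By R7 (it meets criterion X, it is adjacent to an enemy): it is in state D.
By R10 (it is in state D): it may move diagonally.
By R11 (it is in category N1, it is en prise, it is tagged E1): it meets criterion P1.
By R13 (it is royal, it is promoted): it has marker V.
By R14 (it is classified as A, it can castle): it has attribute C.
By R17 (it meets criterion P1, it is in state Z): it is pinned.
By R18 (it has marker V): it is classified as S1.
By R21 (it carries flag L, it is classified as A): it is in check.
By R24 (it may move diagonally): it satisfies condition P.
By R27 (it is blocked, it can castle): it is in state T1.
By R30 (it carries flag K1): it scores a point.
By R32 (it scores a point, it carries flag V1): it has attribute Q1.
By R33 (it carries flag T): it is removed.
By R2 (it has attribute Q1, it is classified as S1): it is in category L1.
By R4 (it is pinned): it is tagged W.
By R19 (it is in check, it has attribute C): it is in category G.
By R28 (it is in category L1, it satisfies condition P): it is in category N.
By R29 (it is removed, it carries flag L, it is defended): it is in category Z1.
By R3 (it is tagged W, it can castle): it satisfies condition H.
By R8 (it is in category Z1, it is in category H1): it meets criterion J.
By R9 (it meets criterion J): it has attribute F.
By R22 (it satisfies condition H, it is in category N): it has marker J1.
By R5 (it has attribute F, it is in category G): it has moved this turn.
By R15 (it has marker J1): it is on a home square.
By R23 (it is on a home square, it is in state T1): it satisfies condition F1.
By R26 (it satisfies condition F1): it is classified as W1.
By R6 (it is classified as W1, it has moved this turn, it satisfies condition G1): it has marker M.

Yes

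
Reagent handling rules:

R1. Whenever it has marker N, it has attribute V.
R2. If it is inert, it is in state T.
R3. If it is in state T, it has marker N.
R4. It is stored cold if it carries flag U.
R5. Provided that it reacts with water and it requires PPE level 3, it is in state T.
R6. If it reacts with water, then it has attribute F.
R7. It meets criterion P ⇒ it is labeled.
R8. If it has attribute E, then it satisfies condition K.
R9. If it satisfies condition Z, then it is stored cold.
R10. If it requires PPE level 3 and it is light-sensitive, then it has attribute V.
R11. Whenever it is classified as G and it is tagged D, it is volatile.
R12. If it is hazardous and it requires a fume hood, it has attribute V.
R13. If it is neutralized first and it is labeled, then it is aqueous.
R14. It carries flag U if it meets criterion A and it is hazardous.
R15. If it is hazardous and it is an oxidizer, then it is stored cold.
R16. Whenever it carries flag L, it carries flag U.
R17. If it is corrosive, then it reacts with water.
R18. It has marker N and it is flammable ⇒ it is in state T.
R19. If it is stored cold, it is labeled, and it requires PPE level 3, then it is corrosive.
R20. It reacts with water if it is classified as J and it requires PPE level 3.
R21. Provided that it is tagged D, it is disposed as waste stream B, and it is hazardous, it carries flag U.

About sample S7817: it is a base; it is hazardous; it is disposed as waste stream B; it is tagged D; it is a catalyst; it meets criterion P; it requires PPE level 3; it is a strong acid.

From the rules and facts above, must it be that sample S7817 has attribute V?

Yes

By R7 (it meets criterion P): it is labeled.
By R21 (it is tagged D, it is disposed as waste stream B, it is hazardous): it carries flag U.
By R4 (it carries flag U): it is stored cold.
By R19 (it is stored cold, it is labeled, it requires PPE level 3): it is corrosive.
By R17 (it is corrosive): it reacts with water.
By R5 (it reacts with water, it requires PPE level 3): it is in state T.
By R3 (it is in state T): it has marker N.
By R1 (it has marker N): it has attribute V.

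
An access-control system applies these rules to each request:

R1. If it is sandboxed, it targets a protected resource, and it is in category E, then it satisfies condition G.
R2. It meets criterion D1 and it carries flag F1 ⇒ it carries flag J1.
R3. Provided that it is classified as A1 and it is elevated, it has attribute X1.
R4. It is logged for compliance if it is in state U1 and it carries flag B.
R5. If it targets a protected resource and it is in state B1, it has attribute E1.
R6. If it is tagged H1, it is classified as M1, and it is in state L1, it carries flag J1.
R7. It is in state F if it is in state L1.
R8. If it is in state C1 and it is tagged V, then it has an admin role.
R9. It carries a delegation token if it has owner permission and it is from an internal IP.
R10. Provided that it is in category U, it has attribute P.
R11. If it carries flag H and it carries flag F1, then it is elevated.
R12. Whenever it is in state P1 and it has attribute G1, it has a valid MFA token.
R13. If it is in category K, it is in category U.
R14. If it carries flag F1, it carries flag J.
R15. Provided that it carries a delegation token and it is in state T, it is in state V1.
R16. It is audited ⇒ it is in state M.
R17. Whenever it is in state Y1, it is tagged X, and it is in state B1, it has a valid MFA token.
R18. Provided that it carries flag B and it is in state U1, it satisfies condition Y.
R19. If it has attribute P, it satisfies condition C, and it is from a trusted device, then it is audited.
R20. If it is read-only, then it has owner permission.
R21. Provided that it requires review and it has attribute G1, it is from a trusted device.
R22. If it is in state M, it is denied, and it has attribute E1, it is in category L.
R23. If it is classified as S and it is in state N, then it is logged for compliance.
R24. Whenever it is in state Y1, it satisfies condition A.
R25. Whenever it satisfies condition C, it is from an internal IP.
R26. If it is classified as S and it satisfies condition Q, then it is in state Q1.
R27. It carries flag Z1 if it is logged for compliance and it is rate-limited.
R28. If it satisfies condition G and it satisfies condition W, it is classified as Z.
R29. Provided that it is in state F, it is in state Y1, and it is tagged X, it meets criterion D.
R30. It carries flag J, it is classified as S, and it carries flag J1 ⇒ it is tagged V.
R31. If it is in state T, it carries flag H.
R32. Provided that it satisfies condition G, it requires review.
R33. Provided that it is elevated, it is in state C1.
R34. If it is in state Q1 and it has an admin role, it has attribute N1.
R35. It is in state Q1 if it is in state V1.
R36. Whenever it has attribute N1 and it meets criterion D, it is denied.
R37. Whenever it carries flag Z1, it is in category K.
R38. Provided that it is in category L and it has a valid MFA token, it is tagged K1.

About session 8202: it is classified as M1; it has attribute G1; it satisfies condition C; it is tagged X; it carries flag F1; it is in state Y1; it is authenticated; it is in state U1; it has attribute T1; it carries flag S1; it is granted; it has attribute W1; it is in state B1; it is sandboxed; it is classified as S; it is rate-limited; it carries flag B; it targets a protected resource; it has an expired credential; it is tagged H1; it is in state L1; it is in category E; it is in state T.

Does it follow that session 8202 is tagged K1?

Forward chaining from the given facts derives: satisfies condition G, is logged for compliance, has attribute E1, carries flag J1, is in state F, carries flag J, has a valid MFA token, satisfies condition Y, satisfies condition A, is from an internal IP, carries flag Z1, meets criterion D, is tagged V, carries flag H, requires review, is in category K, is elevated, is in category U, is from a trusted device, is in state C1, has an admin role, has attribute P, is audited, is in state M.
The only rule concluding "it is tagged K1" is R38, which needs "it is in category L"; that is never established.

No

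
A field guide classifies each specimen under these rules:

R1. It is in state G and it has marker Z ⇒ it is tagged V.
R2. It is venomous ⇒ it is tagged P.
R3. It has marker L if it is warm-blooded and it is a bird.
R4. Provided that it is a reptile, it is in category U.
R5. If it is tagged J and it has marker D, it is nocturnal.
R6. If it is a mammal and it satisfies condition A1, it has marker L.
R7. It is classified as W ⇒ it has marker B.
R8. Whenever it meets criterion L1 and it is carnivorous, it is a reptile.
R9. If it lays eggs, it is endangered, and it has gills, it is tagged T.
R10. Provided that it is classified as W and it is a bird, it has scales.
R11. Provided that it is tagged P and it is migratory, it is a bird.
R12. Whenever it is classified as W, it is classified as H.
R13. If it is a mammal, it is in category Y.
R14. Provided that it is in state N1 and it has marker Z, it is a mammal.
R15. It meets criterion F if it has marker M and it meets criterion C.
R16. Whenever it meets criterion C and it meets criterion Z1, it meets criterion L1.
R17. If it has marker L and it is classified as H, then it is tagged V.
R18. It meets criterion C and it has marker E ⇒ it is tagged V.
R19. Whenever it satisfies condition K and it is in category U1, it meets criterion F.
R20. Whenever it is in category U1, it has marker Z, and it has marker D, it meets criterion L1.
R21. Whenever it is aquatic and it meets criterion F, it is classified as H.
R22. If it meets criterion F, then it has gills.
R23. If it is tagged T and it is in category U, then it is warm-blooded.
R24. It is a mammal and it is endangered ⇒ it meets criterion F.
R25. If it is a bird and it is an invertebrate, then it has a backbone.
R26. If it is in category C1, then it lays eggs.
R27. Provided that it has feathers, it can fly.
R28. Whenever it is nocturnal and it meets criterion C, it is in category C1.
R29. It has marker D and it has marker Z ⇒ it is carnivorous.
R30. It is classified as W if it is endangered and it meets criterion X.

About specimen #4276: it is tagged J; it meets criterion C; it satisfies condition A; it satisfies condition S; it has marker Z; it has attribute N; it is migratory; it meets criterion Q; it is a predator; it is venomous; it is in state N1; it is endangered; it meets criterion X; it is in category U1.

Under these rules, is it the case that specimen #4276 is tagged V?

No

Forward chaining from the given facts derives: is tagged P, is a bird, is a mammal, meets criterion F, is classified as W, has marker B, has scales, is classified as H, is in category Y, has gills.
Rules concluding "it is tagged V": R1 needs "it is in state G"; R17 needs "it has marker L"; R18 needs "it has marker E" — none of these are established.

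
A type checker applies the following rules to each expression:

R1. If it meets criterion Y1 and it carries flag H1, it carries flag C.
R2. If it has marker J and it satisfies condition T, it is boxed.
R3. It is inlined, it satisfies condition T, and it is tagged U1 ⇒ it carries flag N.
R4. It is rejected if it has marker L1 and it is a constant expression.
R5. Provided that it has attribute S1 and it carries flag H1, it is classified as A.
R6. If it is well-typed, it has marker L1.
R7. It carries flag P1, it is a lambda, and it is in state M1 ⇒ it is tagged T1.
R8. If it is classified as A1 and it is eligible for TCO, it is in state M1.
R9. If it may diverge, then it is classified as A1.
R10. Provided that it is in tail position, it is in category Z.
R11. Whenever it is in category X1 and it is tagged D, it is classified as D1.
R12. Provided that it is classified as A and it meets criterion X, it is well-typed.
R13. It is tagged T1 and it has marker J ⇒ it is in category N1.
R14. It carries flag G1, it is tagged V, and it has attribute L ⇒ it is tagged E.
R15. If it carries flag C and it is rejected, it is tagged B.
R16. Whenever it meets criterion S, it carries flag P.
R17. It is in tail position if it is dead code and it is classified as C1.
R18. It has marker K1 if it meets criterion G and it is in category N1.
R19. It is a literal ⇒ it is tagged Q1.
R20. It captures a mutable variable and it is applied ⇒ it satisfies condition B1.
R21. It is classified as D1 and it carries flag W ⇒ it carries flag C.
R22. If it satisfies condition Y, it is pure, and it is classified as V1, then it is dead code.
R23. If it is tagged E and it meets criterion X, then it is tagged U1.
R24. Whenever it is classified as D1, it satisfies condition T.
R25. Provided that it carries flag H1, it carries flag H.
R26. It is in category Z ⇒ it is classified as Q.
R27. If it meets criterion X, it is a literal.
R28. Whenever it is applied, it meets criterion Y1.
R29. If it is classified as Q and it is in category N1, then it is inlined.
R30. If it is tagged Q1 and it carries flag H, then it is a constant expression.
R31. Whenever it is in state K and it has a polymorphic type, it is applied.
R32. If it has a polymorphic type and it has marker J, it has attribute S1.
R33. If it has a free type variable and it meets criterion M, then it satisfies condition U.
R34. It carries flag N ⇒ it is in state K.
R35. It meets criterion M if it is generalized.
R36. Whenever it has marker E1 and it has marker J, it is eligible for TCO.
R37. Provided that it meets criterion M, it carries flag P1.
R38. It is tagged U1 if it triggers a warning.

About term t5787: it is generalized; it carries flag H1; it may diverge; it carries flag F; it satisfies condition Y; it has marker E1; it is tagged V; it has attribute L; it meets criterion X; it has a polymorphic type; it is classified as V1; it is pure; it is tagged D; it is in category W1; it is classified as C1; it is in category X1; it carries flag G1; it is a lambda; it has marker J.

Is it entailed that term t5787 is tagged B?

Yes

By R9 (it may diverge): it is classified as A1.
By R11 (it is in category X1, it is tagged D): it is classified as D1.
By R14 (it carries flag G1, it is tagged V, it has attribute L): it is tagged E.
By R22 (it satisfies condition Y, it is pure, it is classified as V1): it is dead code.
By R23 (it is tagged E, it meets criterion X): it is tagged U1.
By R24 (it is classified as D1): it satisfies condition T.
By R25 (it carries flag H1): it carries flag H.
By R27 (it meets criterion X): it is a literal.
By R32 (it has a polymorphic type, it has marker J): it has attribute S1.
By R35 (it is generalized): it meets criterion M.
By R36 (it has marker E1, it has marker J): it is eligible for TCO.
By R37 (it meets criterion M): it carries flag P1.
By R5 (it has attribute S1, it carries flag H1): it is classified as A.
By R8 (it is classified as A1, it is eligible for TCO): it is in state M1.
By R12 (it is classified as A, it meets criterion X): it is well-typed.
By R17 (it is dead code, it is classified as C1): it is in tail position.
By R19 (it is a literal): it is tagged Q1.
By R30 (it is tagged Q1, it carries flag H): it is a constant expression.
By R6 (it is well-typed): it has marker L1.
By R7 (it carries flag P1, it is a lambda, it is in state M1): it is tagged T1.
By R10 (it is in tail position): it is in category Z.
By R13 (it is tagged T1, it has marker J): it is in category N1.
By R26 (it is in category Z): it is classified as Q.
By R29 (it is classified as Q, it is in category N1): it is inlined.
By R3 (it is inlined, it satisfies condition T, it is tagged U1): it carries flag N.
By R4 (it has marker L1, it is a constant expression): it is rejected.
By R34 (it carries flag N): it is in state K.
By R31 (it is in state K, it has a polymorphic type): it is applied.
By R28 (it is applied): it meets criterion Y1.
By R1 (it meets criterion Y1, it carries flag H1): it carries flag C.
By R15 (it carries flag C, it is rejected): it is tagged B.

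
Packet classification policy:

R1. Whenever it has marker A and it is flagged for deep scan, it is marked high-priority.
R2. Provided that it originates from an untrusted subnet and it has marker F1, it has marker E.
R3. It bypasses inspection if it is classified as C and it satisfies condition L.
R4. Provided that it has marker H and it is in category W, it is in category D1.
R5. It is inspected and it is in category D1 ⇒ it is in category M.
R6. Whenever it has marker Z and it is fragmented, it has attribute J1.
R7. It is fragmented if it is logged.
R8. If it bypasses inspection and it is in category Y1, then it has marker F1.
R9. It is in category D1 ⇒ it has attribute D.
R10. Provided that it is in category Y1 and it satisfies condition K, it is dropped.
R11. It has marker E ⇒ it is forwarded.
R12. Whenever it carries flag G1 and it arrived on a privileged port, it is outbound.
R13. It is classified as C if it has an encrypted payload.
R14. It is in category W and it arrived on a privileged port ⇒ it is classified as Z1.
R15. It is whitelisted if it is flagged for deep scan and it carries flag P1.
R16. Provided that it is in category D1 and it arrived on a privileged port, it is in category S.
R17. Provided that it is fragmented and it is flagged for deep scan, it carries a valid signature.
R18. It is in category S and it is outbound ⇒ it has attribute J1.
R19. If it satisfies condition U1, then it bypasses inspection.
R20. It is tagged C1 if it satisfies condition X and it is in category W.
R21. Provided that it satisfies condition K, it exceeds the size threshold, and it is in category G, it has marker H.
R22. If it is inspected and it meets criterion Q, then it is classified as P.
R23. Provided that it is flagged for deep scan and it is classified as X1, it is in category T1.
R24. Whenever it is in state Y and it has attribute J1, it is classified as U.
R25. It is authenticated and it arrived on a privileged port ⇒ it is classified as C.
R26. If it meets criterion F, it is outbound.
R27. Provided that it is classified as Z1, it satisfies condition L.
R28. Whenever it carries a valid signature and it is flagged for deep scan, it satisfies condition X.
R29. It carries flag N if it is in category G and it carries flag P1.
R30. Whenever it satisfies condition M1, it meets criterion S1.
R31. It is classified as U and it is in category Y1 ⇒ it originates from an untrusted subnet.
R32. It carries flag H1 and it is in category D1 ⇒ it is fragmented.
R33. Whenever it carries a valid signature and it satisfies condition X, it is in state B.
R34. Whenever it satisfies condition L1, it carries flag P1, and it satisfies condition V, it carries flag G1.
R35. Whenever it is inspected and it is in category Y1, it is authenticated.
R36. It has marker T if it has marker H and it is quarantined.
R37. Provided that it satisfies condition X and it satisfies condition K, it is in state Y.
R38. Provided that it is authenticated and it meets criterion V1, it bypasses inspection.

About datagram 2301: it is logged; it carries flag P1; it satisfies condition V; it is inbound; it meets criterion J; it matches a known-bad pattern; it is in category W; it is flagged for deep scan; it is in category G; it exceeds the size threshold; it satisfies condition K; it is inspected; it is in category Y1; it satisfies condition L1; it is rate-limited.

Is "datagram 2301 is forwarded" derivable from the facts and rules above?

No

Forward chaining from the given facts derives: is fragmented, is dropped, is whitelisted, carries a valid signature, has marker H, satisfies condition X, carries flag N, is in state B, carries flag G1, is authenticated, is in state Y, is in category D1, is in category M, has attribute D, is tagged C1.
The only rule concluding "it is forwarded" is R11, which needs "it has marker E"; that is never established.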